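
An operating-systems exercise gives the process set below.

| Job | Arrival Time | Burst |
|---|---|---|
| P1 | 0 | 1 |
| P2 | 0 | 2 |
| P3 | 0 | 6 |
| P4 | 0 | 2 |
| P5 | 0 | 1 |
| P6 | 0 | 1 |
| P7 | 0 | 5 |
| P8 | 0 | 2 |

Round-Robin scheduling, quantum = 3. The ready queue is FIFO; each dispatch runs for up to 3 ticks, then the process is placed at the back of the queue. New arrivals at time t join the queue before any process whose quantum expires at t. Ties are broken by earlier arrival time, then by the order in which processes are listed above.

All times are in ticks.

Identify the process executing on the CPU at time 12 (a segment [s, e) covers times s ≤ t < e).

Timeline: | P1 0-1 | P2 1-3 | P3 3-6 | P4 6-8 | P5 8-9 | P6 9-10 | P7 10-13 | P8 13-15 | P3 15-18 | P7 18-20 |
Completion: P1=1  P2=3  P3=18  P4=8  P5=9  P6=10  P7=20  P8=15
Turnaround (C−A): P1=1  P2=3  P3=18  P4=8  P5=9  P6=10  P7=20  P8=15

P7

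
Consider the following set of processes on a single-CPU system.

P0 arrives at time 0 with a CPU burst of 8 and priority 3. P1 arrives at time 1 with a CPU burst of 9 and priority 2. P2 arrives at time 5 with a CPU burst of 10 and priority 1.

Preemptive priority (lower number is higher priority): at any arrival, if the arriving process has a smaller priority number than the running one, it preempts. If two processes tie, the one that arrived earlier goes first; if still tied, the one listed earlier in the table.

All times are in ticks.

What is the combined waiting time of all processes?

Timeline: | P0 0-1 | P1 1-5 | P2 5-15 | P1 15-20 | P0 20-27 |
Completion: P0=27  P1=20  P2=15
Turnaround (C−A): P0=27  P1=19  P2=10
Waiting = turnaround − burst: P0=19, P1=10, P2=0
Total waiting = 19 + 10 + 0 = 29

29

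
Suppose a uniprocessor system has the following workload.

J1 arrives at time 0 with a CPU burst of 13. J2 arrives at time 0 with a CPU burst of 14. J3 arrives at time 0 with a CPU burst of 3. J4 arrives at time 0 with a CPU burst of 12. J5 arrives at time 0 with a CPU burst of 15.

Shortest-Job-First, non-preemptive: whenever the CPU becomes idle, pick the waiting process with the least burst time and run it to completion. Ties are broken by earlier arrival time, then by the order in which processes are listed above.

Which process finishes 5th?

Schedule: | J3 0-3 | J4 3-15 | J1 15-28 | J2 28-42 | J5 42-57 |
Completion: J1=28  J2=42  J3=3  J4=15  J5=57
Finish order: J3 → J4 → J1 → J2 → J5

J5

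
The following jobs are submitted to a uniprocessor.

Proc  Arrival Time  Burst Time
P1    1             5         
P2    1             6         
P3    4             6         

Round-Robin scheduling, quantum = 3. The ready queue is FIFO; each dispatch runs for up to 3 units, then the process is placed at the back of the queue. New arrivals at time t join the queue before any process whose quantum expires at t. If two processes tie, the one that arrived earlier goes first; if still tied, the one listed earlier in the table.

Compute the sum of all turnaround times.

Timeline: | idle 0-1 | P1 1-4 | P2 4-7 | P3 7-10 | P1 10-12 | P2 12-15 | P3 15-18 |
Completion: P1=12  P2=15  P3=18
Turnaround (C−A): P1=11  P2=14  P3=14
Turnaround = completion − arrival: P1=11, P2=14, P3=14
Total turnaround = 11 + 14 + 14 = 39

39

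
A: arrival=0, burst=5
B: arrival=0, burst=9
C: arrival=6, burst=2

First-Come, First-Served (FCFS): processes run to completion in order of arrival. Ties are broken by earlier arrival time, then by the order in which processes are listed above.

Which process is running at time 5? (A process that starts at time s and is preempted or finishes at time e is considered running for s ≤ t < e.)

B

Timeline: | A 0-5 | B 5-14 | C 14-16 |
Completion: A=5  B=14  C=16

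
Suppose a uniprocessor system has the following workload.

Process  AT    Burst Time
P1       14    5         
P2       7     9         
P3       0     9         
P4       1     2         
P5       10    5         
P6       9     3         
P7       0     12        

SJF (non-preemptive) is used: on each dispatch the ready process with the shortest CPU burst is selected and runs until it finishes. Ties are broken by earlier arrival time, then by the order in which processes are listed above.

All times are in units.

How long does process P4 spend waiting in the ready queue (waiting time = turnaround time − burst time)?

8

Schedule: | P3 0-9 | P4 9-11 | P6 11-14 | P5 14-19 | P1 19-24 | P2 24-33 | P7 33-45 |
Completion: P1=24  P2=33  P3=9  P4=11  P5=19  P6=14  P7=45
Turnaround (C−A): P1=10  P2=26  P3=9  P4=10  P5=9  P6=5  P7=45
Waiting(P4) = turnaround − burst = 10 − 2 = 8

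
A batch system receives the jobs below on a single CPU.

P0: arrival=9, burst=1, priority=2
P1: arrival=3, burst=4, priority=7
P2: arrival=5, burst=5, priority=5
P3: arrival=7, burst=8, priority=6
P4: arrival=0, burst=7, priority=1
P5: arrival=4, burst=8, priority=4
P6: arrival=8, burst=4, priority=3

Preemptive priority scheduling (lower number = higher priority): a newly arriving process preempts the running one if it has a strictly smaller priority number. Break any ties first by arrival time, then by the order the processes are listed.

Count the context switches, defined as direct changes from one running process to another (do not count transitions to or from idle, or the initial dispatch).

Schedule: | P4 0-7 | P5 7-8 | P6 8-9 | P0 9-10 | P6 10-13 | P5 13-20 | P2 20-25 | P3 25-33 | P1 33-37 |
Completion: P0=10  P1=37  P2=25  P3=33  P4=7  P5=20  P6=13
Turnaround (C−A): P0=1  P1=34  P2=20  P3=26  P4=7  P5=16  P6=5

8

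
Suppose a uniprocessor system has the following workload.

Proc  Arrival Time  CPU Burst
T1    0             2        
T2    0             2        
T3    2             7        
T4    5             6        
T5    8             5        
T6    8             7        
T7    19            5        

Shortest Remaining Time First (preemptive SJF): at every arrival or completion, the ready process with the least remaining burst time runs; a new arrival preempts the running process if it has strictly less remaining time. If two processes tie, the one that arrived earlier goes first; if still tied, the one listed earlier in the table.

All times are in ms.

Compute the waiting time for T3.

Schedule: | T1 0-2 | T2 2-4 | T3 4-11 | T5 11-16 | T4 16-22 | T7 22-27 | T6 27-34 |
Completion: T1=2  T2=4  T3=11  T4=22  T5=16  T6=34  T7=27
Turnaround (C−A): T1=2  T2=4  T3=9  T4=17  T5=8  T6=26  T7=8
Waiting(T3) = turnaround − burst = 9 − 7 = 2

2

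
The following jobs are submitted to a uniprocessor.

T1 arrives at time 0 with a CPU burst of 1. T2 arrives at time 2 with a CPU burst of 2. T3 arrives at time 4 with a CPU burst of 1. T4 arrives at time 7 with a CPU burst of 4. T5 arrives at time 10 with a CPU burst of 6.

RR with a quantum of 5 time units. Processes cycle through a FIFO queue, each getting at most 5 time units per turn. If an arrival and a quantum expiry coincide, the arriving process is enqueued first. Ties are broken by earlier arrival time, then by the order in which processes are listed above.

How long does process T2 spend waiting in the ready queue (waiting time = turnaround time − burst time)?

Gantt: | T1 0-1 | idle 1-2 | T2 2-4 | T3 4-5 | idle 5-7 | T4 7-11 | T5 11-17 |
Completion: T1=1  T2=4  T3=5  T4=11  T5=17
Waiting(T2) = turnaround − burst = 2 − 2 = 0

0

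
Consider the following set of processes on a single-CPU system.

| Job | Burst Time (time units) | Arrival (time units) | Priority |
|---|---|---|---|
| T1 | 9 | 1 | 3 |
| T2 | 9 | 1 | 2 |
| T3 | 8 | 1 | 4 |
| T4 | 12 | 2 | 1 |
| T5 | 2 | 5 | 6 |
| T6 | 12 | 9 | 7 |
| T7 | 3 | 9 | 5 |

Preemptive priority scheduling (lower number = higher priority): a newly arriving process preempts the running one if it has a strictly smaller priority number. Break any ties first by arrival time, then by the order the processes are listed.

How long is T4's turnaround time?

Gantt: | idle 0-1 | T2 1-2 | T4 2-14 | T2 14-22 | T1 22-31 | T3 31-39 | T7 39-42 | T5 42-44 | T6 44-56 |
Completion: T1=31  T2=22  T3=39  T4=14  T5=44  T6=56  T7=42
Turnaround (C−A): T1=30  T2=21  T3=38  T4=12  T5=39  T6=47  T7=33
Turnaround(T4) = completion − arrival = 14 − 2 = 12

12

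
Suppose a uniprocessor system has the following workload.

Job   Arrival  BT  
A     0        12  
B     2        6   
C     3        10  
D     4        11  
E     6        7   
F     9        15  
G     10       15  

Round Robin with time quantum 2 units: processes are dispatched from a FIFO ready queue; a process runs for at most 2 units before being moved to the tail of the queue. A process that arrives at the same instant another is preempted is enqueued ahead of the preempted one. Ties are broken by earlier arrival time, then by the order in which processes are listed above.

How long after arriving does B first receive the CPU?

Gantt: | A 0-2 | B 2-4 | A 4-6 | C 6-8 | D 8-10 | B 10-12 | E 12-14 | A 14-16 | C 16-18 | F 18-20 | G 20-22 | D 22-24 | B 24-26 | E 26-28 | A 28-30 | C 30-32 | F 32-34 | G 34-36 | D 36-38 | E 38-40 | A 40-42 | C 42-44 | F 44-46 | G 46-48 | D 48-50 | E 50-51 | A 51-53 | C 53-55 | F 55-57 | G 57-59 | D 59-61 | F 61-63 | G 63-65 | D 65-66 | F 66-68 | G 68-70 | F 70-72 | G 72-74 | F 74-75 | G 75-76 |
Completion: A=53  B=26  C=55  D=66  E=51  F=75  G=76
Response(B) = first start − arrival = 2 − 2 = 0

0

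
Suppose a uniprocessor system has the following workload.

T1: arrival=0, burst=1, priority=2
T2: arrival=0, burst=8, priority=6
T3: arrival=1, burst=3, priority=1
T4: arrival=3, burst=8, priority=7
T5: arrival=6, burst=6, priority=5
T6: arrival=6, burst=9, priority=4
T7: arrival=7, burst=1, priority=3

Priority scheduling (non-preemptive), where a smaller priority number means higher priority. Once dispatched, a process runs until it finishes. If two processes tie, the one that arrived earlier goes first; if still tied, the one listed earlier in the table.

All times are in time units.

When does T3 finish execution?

Timeline: | T1 0-1 | T3 1-4 | T2 4-12 | T7 12-13 | T6 13-22 | T5 22-28 | T4 28-36 |
Completion: T1=1  T2=12  T3=4  T4=36  T5=28  T6=22  T7=13
Turnaround (C−A): T1=1  T2=12  T3=3  T4=33  T5=22  T6=16  T7=6

4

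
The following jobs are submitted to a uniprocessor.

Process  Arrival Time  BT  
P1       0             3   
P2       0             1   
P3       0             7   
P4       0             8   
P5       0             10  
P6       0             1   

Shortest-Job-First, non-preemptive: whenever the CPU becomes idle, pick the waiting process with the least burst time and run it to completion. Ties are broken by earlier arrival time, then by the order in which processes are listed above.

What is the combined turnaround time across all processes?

Schedule: | P2 0-1 | P6 1-2 | P1 2-5 | P3 5-12 | P4 12-20 | P5 20-30 |
Completion: P1=5  P2=1  P3=12  P4=20  P5=30  P6=2
Turnaround (C−A): P1=5  P2=1  P3=12  P4=20  P5=30  P6=2
Turnaround = completion − arrival: P1=5, P2=1, P3=12, P4=20, P5=30, P6=2
Total turnaround = 5 + 1 + 12 + 20 + 30 + 2 = 70

70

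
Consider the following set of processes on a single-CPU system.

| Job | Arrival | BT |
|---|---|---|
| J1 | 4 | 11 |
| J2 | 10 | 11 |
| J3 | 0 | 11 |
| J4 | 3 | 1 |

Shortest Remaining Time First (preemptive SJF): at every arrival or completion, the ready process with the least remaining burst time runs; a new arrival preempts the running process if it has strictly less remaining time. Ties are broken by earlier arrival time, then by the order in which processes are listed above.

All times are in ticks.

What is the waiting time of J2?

13

Schedule: | J3 0-3 | J4 3-4 | J3 4-12 | J1 12-23 | J2 23-34 |
Completion: J1=23  J2=34  J3=12  J4=4
Turnaround (C−A): J1=19  J2=24  J3=12  J4=1
Waiting(J2) = turnaround − burst = 24 − 11 = 13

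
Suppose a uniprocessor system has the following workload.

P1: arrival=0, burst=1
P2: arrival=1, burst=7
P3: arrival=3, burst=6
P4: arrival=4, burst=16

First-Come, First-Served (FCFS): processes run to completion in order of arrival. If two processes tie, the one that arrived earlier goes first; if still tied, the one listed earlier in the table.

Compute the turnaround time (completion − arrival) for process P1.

Gantt: | P1 0-1 | P2 1-8 | P3 8-14 | P4 14-30 |
Completion: P1=1  P2=8  P3=14  P4=30
Turnaround(P1) = completion − arrival = 1 − 0 = 1

1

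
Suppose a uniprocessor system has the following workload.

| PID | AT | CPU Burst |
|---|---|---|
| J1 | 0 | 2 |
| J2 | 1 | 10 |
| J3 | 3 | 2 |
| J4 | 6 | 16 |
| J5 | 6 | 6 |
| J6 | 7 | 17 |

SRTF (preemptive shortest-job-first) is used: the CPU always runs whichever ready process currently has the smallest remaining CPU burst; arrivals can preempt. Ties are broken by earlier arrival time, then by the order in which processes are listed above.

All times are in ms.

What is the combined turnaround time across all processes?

105

Schedule: | J1 0-2 | J2 2-3 | J3 3-5 | J2 5-6 | J5 6-12 | J2 12-20 | J4 20-36 | J6 36-53 |
Completion: J1=2  J2=20  J3=5  J4=36  J5=12  J6=53
Turnaround (C−A): J1=2  J2=19  J3=2  J4=30  J5=6  J6=46
Turnaround = completion − arrival: J1=2, J2=19, J3=2, J4=30, J5=6, J6=46
Total turnaround = 2 + 19 + 2 + 30 + 6 + 46 = 105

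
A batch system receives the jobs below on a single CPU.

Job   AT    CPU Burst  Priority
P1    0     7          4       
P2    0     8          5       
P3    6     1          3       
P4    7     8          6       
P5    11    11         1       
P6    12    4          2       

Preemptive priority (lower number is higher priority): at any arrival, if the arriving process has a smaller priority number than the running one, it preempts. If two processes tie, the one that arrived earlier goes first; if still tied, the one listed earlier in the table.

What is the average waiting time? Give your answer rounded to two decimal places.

Gantt: | P1 0-6 | P3 6-7 | P1 7-8 | P2 8-11 | P5 11-22 | P6 22-26 | P2 26-31 | P4 31-39 |
Completion: P1=8  P2=31  P3=7  P4=39  P5=22  P6=26
Turnaround (C−A): P1=8  P2=31  P3=1  P4=32  P5=11  P6=14
Waiting times: P1=1, P2=23, P3=0, P4=24, P5=0, P6=10
Average waiting = (1+23+0+24+0+10) / 6 = 58/6 = 9.67

9.67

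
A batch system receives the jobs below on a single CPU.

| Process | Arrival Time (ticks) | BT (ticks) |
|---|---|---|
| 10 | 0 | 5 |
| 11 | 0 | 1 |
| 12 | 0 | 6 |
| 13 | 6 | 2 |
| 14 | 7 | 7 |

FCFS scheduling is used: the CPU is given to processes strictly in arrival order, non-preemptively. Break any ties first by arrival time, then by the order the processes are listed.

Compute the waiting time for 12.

6

Timeline: | 10 0-5 | 11 5-6 | 12 6-12 | 13 12-14 | 14 14-21 |
Completion: 10=5  11=6  12=12  13=14  14=21
Turnaround (C−A): 10=5  11=6  12=12  13=8  14=14
Waiting(12) = turnaround − burst = 12 − 6 = 6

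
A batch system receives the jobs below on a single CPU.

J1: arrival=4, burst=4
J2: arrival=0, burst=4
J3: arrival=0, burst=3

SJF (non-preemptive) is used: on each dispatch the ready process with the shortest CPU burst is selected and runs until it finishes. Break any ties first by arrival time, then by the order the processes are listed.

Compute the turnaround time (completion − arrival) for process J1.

Gantt: | J3 0-3 | J2 3-7 | J1 7-11 |
Completion: J1=11  J2=7  J3=3
Turnaround (C−A): J1=7  J2=7  J3=3
Turnaround(J1) = completion − arrival = 11 − 4 = 7

7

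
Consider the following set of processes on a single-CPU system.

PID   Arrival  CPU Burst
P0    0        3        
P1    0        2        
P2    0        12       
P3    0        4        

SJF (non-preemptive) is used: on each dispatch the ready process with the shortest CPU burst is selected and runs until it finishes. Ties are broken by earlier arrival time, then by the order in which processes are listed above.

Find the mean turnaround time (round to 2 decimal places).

Timeline: | P1 0-2 | P0 2-5 | P3 5-9 | P2 9-21 |
Completion: P0=5  P1=2  P2=21  P3=9
Turnaround (C−A): P0=5  P1=2  P2=21  P3=9
Turnaround times: P0=5, P1=2, P2=21, P3=9
Average turnaround = (5+2+21+9) / 4 = 37/4 = 9.25

9.25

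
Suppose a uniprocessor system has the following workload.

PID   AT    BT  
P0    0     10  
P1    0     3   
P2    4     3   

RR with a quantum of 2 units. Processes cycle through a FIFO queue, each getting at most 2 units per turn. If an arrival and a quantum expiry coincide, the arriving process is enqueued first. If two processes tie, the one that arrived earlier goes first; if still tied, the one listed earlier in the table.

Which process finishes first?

P1

Schedule: | P0 0-2 | P1 2-4 | P0 4-6 | P2 6-8 | P1 8-9 | P0 9-11 | P2 11-12 | P0 12-16 |
Completion: P0=16  P1=9  P2=12
Turnaround (C−A): P0=16  P1=9  P2=8
Finish order: P1 → P2 → P0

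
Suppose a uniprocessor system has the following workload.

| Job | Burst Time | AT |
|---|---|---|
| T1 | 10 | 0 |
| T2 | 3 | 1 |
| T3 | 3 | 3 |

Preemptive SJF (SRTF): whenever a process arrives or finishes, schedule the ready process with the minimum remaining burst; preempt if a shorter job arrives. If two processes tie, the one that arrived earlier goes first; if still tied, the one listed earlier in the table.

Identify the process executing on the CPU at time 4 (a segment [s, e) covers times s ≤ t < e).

T3

Schedule: | T1 0-1 | T2 1-4 | T3 4-7 | T1 7-16 |
Completion: T1=16  T2=4  T3=7
Turnaround (C−A): T1=16  T2=3  T3=4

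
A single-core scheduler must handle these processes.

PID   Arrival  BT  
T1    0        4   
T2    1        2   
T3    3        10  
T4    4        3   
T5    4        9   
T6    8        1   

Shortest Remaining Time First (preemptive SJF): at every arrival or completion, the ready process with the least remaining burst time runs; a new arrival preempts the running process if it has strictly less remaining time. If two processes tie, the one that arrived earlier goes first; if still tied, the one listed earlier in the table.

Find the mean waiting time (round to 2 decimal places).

4.50

Schedule: | T1 0-1 | T2 1-3 | T1 3-6 | T4 6-9 | T6 9-10 | T5 10-19 | T3 19-29 |
Completion: T1=6  T2=3  T3=29  T4=9  T5=19  T6=10
Turnaround (C−A): T1=6  T2=2  T3=26  T4=5  T5=15  T6=2
Waiting times: T1=2, T2=0, T3=16, T4=2, T5=6, T6=1
Average waiting = (2+0+16+2+6+1) / 6 = 27/6 = 4.50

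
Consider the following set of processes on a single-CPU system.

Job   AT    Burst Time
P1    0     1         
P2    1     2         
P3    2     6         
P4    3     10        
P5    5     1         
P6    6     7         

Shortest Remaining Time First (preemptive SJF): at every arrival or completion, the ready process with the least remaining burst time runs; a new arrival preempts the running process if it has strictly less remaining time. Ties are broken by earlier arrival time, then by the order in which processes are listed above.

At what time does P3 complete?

10

Gantt: | P1 0-1 | P2 1-3 | P3 3-5 | P5 5-6 | P3 6-10 | P6 10-17 | P4 17-27 |
Completion: P1=1  P2=3  P3=10  P4=27  P5=6  P6=17
Turnaround (C−A): P1=1  P2=2  P3=8  P4=24  P5=1  P6=11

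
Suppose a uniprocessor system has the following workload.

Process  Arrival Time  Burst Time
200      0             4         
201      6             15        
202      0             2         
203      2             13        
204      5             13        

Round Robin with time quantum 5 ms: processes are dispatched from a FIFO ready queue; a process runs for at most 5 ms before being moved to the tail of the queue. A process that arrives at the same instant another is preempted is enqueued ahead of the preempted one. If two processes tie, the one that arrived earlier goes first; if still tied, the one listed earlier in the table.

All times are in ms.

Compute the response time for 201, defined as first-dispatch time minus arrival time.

Schedule: | 200 0-4 | 202 4-6 | 203 6-11 | 204 11-16 | 201 16-21 | 203 21-26 | 204 26-31 | 201 31-36 | 203 36-39 | 204 39-42 | 201 42-47 |
Completion: 200=4  201=47  202=6  203=39  204=42
Response(201) = first start − arrival = 16 − 6 = 10

10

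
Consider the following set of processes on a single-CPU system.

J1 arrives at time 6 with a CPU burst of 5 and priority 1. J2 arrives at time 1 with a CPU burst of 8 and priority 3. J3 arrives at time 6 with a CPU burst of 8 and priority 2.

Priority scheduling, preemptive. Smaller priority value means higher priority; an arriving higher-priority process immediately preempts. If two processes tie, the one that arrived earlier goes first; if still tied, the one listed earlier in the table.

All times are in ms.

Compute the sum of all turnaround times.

Schedule: | idle 0-1 | J2 1-6 | J1 6-11 | J3 11-19 | J2 19-22 |
Completion: J1=11  J2=22  J3=19
Turnaround (C−A): J1=5  J2=21  J3=13
Turnaround = completion − arrival: J1=5, J2=21, J3=13
Total turnaround = 5 + 21 + 13 = 39

39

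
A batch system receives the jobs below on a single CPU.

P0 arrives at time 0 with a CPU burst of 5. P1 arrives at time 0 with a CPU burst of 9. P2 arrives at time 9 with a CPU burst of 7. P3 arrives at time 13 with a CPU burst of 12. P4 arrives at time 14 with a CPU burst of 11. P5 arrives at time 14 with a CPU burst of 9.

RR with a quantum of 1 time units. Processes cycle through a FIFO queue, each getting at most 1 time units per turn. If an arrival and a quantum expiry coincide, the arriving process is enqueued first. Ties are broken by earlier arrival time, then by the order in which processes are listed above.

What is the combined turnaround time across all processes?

Schedule: | P0 0-1 | P1 1-2 | P0 2-3 | P1 3-4 | P0 4-5 | P1 5-6 | P0 6-7 | P1 7-8 | P0 8-9 | P1 9-10 | P2 10-11 | P1 11-12 | P2 12-13 | P1 13-14 | P3 14-15 | P2 15-16 | P4 16-17 | P5 17-18 | P1 18-19 | P3 19-20 | P2 20-21 | P4 21-22 | P5 22-23 | P1 23-24 | P3 24-25 | P2 25-26 | P4 26-27 | P5 27-28 | P3 28-29 | P2 29-30 | P4 30-31 | P5 31-32 | P3 32-33 | P2 33-34 | P4 34-35 | P5 35-36 | P3 36-37 | P4 37-38 | P5 38-39 | P3 39-40 | P4 40-41 | P5 41-42 | P3 42-43 | P4 43-44 | P5 44-45 | P3 45-46 | P4 46-47 | P5 47-48 | P3 48-49 | P4 49-50 | P3 50-51 | P4 51-52 | P3 52-53 |
Completion: P0=9  P1=24  P2=34  P3=53  P4=52  P5=48
Turnaround = completion − arrival: P0=9, P1=24, P2=25, P3=40, P4=38, P5=34
Total turnaround = 9 + 24 + 25 + 40 + 38 + 34 = 170

170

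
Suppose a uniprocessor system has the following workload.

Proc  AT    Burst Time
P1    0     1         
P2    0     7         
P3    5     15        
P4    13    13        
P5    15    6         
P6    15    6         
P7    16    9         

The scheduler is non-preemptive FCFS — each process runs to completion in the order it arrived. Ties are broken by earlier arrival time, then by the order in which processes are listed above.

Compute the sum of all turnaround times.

Gantt: | P1 0-1 | P2 1-8 | P3 8-23 | P4 23-36 | P5 36-42 | P6 42-48 | P7 48-57 |
Completion: P1=1  P2=8  P3=23  P4=36  P5=42  P6=48  P7=57
Turnaround = completion − arrival: P1=1, P2=8, P3=18, P4=23, P5=27, P6=33, P7=41
Total turnaround = 1 + 8 + 18 + 23 + 27 + 33 + 41 = 151

151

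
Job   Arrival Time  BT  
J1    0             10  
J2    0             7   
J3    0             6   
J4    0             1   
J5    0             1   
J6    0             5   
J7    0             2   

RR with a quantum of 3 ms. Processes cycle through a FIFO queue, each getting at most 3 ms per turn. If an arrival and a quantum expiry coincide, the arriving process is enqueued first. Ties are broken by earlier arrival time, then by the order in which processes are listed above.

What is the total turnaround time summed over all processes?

152

Timeline: | J1 0-3 | J2 3-6 | J3 6-9 | J4 9-10 | J5 10-11 | J6 11-14 | J7 14-16 | J1 16-19 | J2 19-22 | J3 22-25 | J6 25-27 | J1 27-30 | J2 30-31 | J1 31-32 |
Completion: J1=32  J2=31  J3=25  J4=10  J5=11  J6=27  J7=16
Turnaround (C−A): J1=32  J2=31  J3=25  J4=10  J5=11  J6=27  J7=16
Turnaround = completion − arrival: J1=32, J2=31, J3=25, J4=10, J5=11, J6=27, J7=16
Total turnaround = 32 + 31 + 25 + 10 + 11 + 27 + 16 = 152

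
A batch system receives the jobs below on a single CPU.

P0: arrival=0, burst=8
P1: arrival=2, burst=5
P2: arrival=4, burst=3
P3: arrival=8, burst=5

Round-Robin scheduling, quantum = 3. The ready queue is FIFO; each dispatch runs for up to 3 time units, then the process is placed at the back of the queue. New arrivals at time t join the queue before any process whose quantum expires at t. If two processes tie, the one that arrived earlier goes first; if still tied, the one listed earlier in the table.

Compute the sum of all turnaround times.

52

Schedule: | P0 0-3 | P1 3-6 | P0 6-9 | P2 9-12 | P1 12-14 | P3 14-17 | P0 17-19 | P3 19-21 |
Completion: P0=19  P1=14  P2=12  P3=21
Turnaround = completion − arrival: P0=19, P1=12, P2=8, P3=13
Total turnaround = 19 + 12 + 8 + 13 = 52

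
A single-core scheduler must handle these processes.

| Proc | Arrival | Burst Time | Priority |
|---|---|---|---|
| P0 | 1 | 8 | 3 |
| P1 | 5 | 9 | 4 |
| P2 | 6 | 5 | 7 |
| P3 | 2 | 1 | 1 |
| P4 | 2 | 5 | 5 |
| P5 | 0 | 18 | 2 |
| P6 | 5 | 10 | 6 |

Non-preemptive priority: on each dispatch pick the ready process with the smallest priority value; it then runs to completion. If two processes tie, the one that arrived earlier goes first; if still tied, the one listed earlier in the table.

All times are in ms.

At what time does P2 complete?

Timeline: | P5 0-18 | P3 18-19 | P0 19-27 | P1 27-36 | P4 36-41 | P6 41-51 | P2 51-56 |
Completion: P0=27  P1=36  P2=56  P3=19  P4=41  P5=18  P6=51

56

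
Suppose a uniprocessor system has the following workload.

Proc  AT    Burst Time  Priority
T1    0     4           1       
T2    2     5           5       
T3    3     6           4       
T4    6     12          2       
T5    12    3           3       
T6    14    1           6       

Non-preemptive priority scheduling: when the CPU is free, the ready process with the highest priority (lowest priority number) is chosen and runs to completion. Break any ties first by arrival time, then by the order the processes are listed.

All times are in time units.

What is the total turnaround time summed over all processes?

Schedule: | T1 0-4 | T3 4-10 | T4 10-22 | T5 22-25 | T2 25-30 | T6 30-31 |
Completion: T1=4  T2=30  T3=10  T4=22  T5=25  T6=31
Turnaround (C−A): T1=4  T2=28  T3=7  T4=16  T5=13  T6=17
Turnaround = completion − arrival: T1=4, T2=28, T3=7, T4=16, T5=13, T6=17
Total turnaround = 4 + 28 + 7 + 16 + 13 + 17 = 85

85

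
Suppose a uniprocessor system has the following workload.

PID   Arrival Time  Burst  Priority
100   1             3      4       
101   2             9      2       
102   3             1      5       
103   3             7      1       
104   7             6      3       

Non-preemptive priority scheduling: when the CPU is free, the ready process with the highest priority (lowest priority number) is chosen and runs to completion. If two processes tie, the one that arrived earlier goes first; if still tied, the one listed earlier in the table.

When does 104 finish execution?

26

Gantt: | idle 0-1 | 100 1-4 | 103 4-11 | 101 11-20 | 104 20-26 | 102 26-27 |
Completion: 100=4  101=20  102=27  103=11  104=26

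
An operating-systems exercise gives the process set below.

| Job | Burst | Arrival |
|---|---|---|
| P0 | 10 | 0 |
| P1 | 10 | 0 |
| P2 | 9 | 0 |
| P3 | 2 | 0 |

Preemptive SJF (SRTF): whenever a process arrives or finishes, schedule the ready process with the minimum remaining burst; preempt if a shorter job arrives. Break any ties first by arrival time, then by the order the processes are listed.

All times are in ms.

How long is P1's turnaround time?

Gantt: | P3 0-2 | P2 2-11 | P0 11-21 | P1 21-31 |
Completion: P0=21  P1=31  P2=11  P3=2
Turnaround (C−A): P0=21  P1=31  P2=11  P3=2
Turnaround(P1) = completion − arrival = 31 − 0 = 31

31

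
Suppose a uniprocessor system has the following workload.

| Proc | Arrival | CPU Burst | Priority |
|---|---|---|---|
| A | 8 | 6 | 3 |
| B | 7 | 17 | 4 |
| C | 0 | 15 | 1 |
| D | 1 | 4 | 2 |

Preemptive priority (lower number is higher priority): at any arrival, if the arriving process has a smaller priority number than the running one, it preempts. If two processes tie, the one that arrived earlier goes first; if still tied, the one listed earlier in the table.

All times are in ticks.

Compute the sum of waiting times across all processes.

Gantt: | C 0-15 | D 15-19 | A 19-25 | B 25-42 |
Completion: A=25  B=42  C=15  D=19
Waiting = turnaround − burst: A=11, B=18, C=0, D=14
Total waiting = 11 + 18 + 0 + 14 = 43

43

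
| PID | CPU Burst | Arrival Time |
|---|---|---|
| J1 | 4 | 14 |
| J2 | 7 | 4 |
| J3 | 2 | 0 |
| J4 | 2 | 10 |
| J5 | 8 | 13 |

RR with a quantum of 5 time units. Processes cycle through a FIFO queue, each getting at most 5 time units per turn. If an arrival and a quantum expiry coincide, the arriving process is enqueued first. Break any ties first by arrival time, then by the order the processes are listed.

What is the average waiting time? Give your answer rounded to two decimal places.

1.80

Timeline: | J3 0-2 | idle 2-4 | J2 4-11 | J4 11-13 | J5 13-18 | J1 18-22 | J5 22-25 |
Completion: J1=22  J2=11  J3=2  J4=13  J5=25
Turnaround (C−A): J1=8  J2=7  J3=2  J4=3  J5=12
Waiting times: J1=4, J2=0, J3=0, J4=1, J5=4
Average waiting = (4+0+0+1+4) / 5 = 9/5 = 1.80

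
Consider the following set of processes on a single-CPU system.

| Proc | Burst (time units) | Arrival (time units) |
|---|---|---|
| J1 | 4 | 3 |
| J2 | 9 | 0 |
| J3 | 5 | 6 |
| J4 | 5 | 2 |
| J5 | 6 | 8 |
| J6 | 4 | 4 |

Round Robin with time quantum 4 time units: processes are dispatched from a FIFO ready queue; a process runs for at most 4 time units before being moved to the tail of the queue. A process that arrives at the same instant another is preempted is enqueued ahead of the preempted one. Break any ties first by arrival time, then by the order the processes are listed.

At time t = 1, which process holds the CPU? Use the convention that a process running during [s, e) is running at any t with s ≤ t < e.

Schedule: | J2 0-4 | J4 4-8 | J1 8-12 | J6 12-16 | J2 16-20 | J3 20-24 | J5 24-28 | J4 28-29 | J2 29-30 | J3 30-31 | J5 31-33 |
Completion: J1=12  J2=30  J3=31  J4=29  J5=33  J6=16
Turnaround (C−A): J1=9  J2=30  J3=25  J4=27  J5=25  J6=12

J2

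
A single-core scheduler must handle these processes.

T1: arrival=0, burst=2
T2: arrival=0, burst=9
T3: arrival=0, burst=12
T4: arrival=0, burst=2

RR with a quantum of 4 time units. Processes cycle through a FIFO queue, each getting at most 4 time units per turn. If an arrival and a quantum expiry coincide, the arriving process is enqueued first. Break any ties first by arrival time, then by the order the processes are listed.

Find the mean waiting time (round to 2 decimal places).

Schedule: | T1 0-2 | T2 2-6 | T3 6-10 | T4 10-12 | T2 12-16 | T3 16-20 | T2 20-21 | T3 21-25 |
Completion: T1=2  T2=21  T3=25  T4=12
Waiting times: T1=0, T2=12, T3=13, T4=10
Average waiting = (0+12+13+10) / 4 = 35/4 = 8.75

8.75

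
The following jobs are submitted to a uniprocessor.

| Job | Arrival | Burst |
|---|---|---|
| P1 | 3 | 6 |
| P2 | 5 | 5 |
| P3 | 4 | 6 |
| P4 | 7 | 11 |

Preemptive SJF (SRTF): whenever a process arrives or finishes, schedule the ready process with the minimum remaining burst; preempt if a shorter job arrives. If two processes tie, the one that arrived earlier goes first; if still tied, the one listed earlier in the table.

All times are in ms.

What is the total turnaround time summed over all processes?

Schedule: | idle 0-3 | P1 3-9 | P2 9-14 | P3 14-20 | P4 20-31 |
Completion: P1=9  P2=14  P3=20  P4=31
Turnaround (C−A): P1=6  P2=9  P3=16  P4=24
Turnaround = completion − arrival: P1=6, P2=9, P3=16, P4=24
Total turnaround = 6 + 9 + 16 + 24 = 55

55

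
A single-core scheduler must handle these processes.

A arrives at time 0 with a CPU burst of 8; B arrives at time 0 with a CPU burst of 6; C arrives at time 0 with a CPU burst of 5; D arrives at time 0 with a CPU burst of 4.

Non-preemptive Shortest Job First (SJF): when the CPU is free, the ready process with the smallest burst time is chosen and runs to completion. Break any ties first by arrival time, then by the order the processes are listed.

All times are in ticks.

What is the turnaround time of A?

23

Gantt: | D 0-4 | C 4-9 | B 9-15 | A 15-23 |
Completion: A=23  B=15  C=9  D=4
Turnaround (C−A): A=23  B=15  C=9  D=4
Turnaround(A) = completion − arrival = 23 − 0 = 23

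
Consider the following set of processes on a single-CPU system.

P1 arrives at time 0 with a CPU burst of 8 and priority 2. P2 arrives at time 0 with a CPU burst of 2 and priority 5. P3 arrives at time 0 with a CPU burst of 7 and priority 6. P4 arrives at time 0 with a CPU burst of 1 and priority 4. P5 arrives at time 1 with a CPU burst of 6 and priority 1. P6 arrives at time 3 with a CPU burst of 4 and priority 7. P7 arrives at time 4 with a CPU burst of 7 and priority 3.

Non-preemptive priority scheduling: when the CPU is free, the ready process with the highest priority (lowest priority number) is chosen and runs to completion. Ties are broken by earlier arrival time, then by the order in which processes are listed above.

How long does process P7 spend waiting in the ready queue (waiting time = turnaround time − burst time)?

10

Timeline: | P1 0-8 | P5 8-14 | P7 14-21 | P4 21-22 | P2 22-24 | P3 24-31 | P6 31-35 |
Completion: P1=8  P2=24  P3=31  P4=22  P5=14  P6=35  P7=21
Turnaround (C−A): P1=8  P2=24  P3=31  P4=22  P5=13  P6=32  P7=17
Waiting(P7) = turnaround − burst = 17 − 7 = 10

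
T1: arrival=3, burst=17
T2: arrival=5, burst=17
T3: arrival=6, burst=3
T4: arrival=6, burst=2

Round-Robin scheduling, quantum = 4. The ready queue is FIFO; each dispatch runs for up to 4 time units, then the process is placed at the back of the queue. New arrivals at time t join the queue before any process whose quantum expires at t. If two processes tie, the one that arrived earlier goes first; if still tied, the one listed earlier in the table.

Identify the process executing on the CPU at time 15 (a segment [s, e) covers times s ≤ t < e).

T4

Gantt: | idle 0-3 | T1 3-7 | T2 7-11 | T3 11-14 | T4 14-16 | T1 16-20 | T2 20-24 | T1 24-28 | T2 28-32 | T1 32-36 | T2 36-40 | T1 40-41 | T2 41-42 |
Completion: T1=41  T2=42  T3=14  T4=16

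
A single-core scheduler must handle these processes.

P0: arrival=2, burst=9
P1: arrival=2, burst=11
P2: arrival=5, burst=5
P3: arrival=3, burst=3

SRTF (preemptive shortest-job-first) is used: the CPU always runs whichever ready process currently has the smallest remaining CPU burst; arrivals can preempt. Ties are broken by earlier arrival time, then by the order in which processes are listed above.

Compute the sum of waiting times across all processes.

Gantt: | idle 0-2 | P0 2-3 | P3 3-6 | P2 6-11 | P0 11-19 | P1 19-30 |
Completion: P0=19  P1=30  P2=11  P3=6
Waiting = turnaround − burst: P0=8, P1=17, P2=1, P3=0
Total waiting = 8 + 17 + 1 + 0 = 26

26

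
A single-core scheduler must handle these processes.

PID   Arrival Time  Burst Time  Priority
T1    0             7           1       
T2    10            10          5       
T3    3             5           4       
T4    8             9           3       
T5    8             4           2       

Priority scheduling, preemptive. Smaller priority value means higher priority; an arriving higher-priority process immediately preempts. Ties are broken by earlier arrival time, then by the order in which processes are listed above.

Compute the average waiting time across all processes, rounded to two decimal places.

Schedule: | T1 0-7 | T3 7-8 | T5 8-12 | T4 12-21 | T3 21-25 | T2 25-35 |
Completion: T1=7  T2=35  T3=25  T4=21  T5=12
Waiting times: T1=0, T2=15, T3=17, T4=4, T5=0
Average waiting = (0+15+17+4+0) / 5 = 36/5 = 7.20

7.20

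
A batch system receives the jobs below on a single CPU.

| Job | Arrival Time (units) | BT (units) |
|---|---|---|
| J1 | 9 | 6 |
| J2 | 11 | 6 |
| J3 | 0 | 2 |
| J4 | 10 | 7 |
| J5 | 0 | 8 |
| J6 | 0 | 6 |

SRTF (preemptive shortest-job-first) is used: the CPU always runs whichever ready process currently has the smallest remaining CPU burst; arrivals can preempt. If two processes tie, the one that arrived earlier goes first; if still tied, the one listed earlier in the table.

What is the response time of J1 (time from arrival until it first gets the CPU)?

0

Schedule: | J3 0-2 | J6 2-8 | J5 8-9 | J1 9-15 | J2 15-21 | J5 21-28 | J4 28-35 |
Completion: J1=15  J2=21  J3=2  J4=35  J5=28  J6=8
Response(J1) = first start − arrival = 9 − 9 = 0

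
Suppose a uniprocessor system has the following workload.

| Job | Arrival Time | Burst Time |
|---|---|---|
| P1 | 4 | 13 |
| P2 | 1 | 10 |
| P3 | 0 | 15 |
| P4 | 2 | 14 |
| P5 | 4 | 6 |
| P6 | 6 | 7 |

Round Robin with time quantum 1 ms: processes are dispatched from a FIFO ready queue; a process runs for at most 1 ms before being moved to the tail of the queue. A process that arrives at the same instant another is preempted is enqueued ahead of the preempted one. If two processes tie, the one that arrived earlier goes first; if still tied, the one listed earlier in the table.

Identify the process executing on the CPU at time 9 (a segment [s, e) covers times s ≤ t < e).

Timeline: | P3 0-1 | P2 1-2 | P3 2-3 | P4 3-4 | P2 4-5 | P3 5-6 | P1 6-7 | P5 7-8 | P4 8-9 | P2 9-10 | P6 10-11 | P3 11-12 | P1 12-13 | P5 13-14 | P4 14-15 | P2 15-16 | P6 16-17 | P3 17-18 | P1 18-19 | P5 19-20 | P4 20-21 | P2 21-22 | P6 22-23 | P3 23-24 | P1 24-25 | P5 25-26 | P4 26-27 | P2 27-28 | P6 28-29 | P3 29-30 | P1 30-31 | P5 31-32 | P4 32-33 | P2 33-34 | P6 34-35 | P3 35-36 | P1 36-37 | P5 37-38 | P4 38-39 | P2 39-40 | P6 40-41 | P3 41-42 | P1 42-43 | P4 43-44 | P2 44-45 | P6 45-46 | P3 46-47 | P1 47-48 | P4 48-49 | P2 49-50 | P3 50-51 | P1 51-52 | P4 52-53 | P3 53-54 | P1 54-55 | P4 55-56 | P3 56-57 | P1 57-58 | P4 58-59 | P3 59-60 | P1 60-61 | P4 61-62 | P3 62-63 | P1 63-64 | P4 64-65 |
Completion: P1=64  P2=50  P3=63  P4=65  P5=38  P6=46
Turnaround (C−A): P1=60  P2=49  P3=63  P4=63  P5=34  P6=40

P2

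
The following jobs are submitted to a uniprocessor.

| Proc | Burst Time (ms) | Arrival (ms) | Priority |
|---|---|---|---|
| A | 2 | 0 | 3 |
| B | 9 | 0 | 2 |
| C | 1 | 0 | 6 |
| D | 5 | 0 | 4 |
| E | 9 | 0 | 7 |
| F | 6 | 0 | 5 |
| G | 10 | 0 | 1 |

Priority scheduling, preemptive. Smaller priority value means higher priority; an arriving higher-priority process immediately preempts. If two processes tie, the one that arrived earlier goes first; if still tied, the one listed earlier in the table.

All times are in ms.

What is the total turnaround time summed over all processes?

183

Gantt: | G 0-10 | B 10-19 | A 19-21 | D 21-26 | F 26-32 | C 32-33 | E 33-42 |
Completion: A=21  B=19  C=33  D=26  E=42  F=32  G=10
Turnaround (C−A): A=21  B=19  C=33  D=26  E=42  F=32  G=10
Turnaround = completion − arrival: A=21, B=19, C=33, D=26, E=42, F=32, G=10
Total turnaround = 21 + 19 + 33 + 26 + 42 + 32 + 10 = 183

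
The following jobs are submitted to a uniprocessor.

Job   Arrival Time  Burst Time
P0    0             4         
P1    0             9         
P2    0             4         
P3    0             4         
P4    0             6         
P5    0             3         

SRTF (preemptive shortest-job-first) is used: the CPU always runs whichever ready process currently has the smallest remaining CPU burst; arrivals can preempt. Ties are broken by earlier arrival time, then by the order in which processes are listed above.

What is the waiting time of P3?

11

Timeline: | P5 0-3 | P0 3-7 | P2 7-11 | P3 11-15 | P4 15-21 | P1 21-30 |
Completion: P0=7  P1=30  P2=11  P3=15  P4=21  P5=3
Waiting(P3) = turnaround − burst = 15 − 4 = 11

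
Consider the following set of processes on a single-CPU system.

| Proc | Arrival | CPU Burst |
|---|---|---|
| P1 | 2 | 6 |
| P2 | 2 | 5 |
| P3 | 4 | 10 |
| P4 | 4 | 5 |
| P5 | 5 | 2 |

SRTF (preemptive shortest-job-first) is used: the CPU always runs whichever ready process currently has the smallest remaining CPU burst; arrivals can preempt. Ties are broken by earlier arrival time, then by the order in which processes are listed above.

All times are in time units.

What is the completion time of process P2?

7

Gantt: | idle 0-2 | P2 2-7 | P5 7-9 | P4 9-14 | P1 14-20 | P3 20-30 |
Completion: P1=20  P2=7  P3=30  P4=14  P5=9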